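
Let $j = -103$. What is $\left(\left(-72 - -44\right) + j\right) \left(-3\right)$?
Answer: $393$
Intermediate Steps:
$\left(\left(-72 - -44\right) + j\right) \left(-3\right) = \left(\left(-72 - -44\right) - 103\right) \left(-3\right) = \left(\left(-72 + 44\right) - 103\right) \left(-3\right) = \left(-28 - 103\right) \left(-3\right) = \left(-131\right) \left(-3\right) = 393$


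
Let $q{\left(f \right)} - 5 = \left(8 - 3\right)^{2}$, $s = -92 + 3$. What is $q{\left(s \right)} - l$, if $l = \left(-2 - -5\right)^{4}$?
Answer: $-51$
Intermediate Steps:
$s = -89$
$q{\left(f \right)} = 30$ ($q{\left(f \right)} = 5 + \left(8 - 3\right)^{2} = 5 + 5^{2} = 5 + 25 = 30$)
$l = 81$ ($l = \left(-2 + 5\right)^{4} = 3^{4} = 81$)
$q{\left(s \right)} - l = 30 - 81 = -51$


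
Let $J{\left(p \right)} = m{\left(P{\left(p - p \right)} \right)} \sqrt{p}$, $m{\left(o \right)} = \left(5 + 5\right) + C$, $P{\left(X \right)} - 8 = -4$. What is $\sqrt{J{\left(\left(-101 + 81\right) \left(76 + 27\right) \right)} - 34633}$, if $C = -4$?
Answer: $\sqrt{-34633 + 12 i \sqrt{515}} \approx 0.7317 + 186.1 i$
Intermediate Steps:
$P{\left(X \right)} = 4$ ($P{\left(X \right)} = 8 - 4 = 4$)
$m{\left(o \right)} = 6$ ($m{\left(o \right)} = \left(5 + 5\right) - 4 = 10 - 4 = 6$)
$J{\left(p \right)} = 6 \sqrt{p}$
$\sqrt{J{\left(\left(-101 + 81\right) \left(76 + 27\right) \right)} - 34633} = \sqrt{6 \sqrt{\left(-101 + 81\right) \left(76 + 27\right)} - 34633} = \sqrt{6 \sqrt{\left(-20\right) 103} - 34633} = \sqrt{6 \sqrt{-2060} - 34633} = \sqrt{6 \cdot 2 i \sqrt{515} - 34633} = \sqrt{12 i \sqrt{515} - 34633} = \sqrt{-34633 + 12 i \sqrt{515}}$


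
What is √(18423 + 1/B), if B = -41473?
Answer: √31687739195894/41473 ≈ 135.73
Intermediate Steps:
√(18423 + 1/B) = √(18423 + 1/(-41473)) = √(18423 - 1/41473) = √(764057078/41473) = √31687739195894/41473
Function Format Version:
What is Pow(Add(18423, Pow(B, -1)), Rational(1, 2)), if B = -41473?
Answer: Mul(Rational(1, 41473), Pow(31687739195894, Rational(1, 2))) ≈ 135.73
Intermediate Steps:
Pow(Add(18423, Pow(B, -1)), Rational(1, 2)) = Pow(Add(18423, Pow(-41473, -1)), Rational(1, 2)) = Pow(Add(18423, Rational(-1, 41473)), Rational(1, 2)) = Pow(Rational(764057078, 41473), Rational(1, 2)) = Mul(Rational(1, 41473), Pow(31687739195894, Rational(1, 2)))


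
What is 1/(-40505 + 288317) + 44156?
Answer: 10942386673/247812 ≈ 44156.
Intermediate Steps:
1/(-40505 + 288317) + 44156 = 1/247812 + 44156 = 10942386673/247812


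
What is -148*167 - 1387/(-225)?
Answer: -5559713/225 ≈ -24710.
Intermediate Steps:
-148*167 - 1387/(-225) = -24716 - 1387*(-1/225) = -24716 + 1387/225 = -5559713/225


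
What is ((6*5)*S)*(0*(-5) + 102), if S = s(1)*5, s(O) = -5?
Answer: -76500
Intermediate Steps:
S = -25 (S = -5*5 = -25)
((6*5)*S)*(0*(-5) + 102) = ((6*5)*(-25))*(0*(-5) + 102) = (30*(-25))*(0 + 102) = -750*102 = -76500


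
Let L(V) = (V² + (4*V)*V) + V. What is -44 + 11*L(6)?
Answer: 2002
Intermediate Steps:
L(V) = V + 5*V² (L(V) = (V² + 4*V²) + V = 5*V² + V = V + 5*V²)
-44 + 11*L(6) = -44 + 11*(6*(1 + 5*6)) = -44 + 11*(6*(1 + 30)) = -44 + 11*(6*31) = -44 + 11*186 = -44 + 2046 = 2002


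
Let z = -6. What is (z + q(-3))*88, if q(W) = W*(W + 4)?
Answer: -792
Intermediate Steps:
q(W) = W*(4 + W)
(z + q(-3))*88 = (-6 - 3*(4 - 3))*88 = (-6 - 3*1)*88 = (-6 - 3)*88 = -9*88 = -792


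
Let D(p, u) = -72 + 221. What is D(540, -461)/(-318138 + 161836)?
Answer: -149/156302 ≈ -0.00095328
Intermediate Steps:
D(p, u) = 149
D(540, -461)/(-318138 + 161836) = 149/(-318138 + 161836) = 149/(-156302) = 149*(-1/156302) = -149/156302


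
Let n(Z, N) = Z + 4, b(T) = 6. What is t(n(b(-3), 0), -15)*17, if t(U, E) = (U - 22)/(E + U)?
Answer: 204/5 ≈ 40.800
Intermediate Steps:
n(Z, N) = 4 + Z
t(U, E) = (-22 + U)/(E + U)
t(n(b(-3), 0), -15)*17 = ((-22 + (4 + 6))/(-15 + (4 + 6)))*17 = ((-22 + 10)/(-15 + 10))*17 = (-12/(-5))*17 = -1/5*(-12)*17 = (12/5)*17 = 204/5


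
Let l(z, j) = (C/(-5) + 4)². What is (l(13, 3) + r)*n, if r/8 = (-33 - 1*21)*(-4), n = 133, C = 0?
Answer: 231952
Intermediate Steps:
l(z, j) = 16 (l(z, j) = (0/(-5) + 4)² = (0*(-⅕) + 4)² = (0 + 4)² = 4² = 16)
r = 1728 (r = 8*((-33 - 1*21)*(-4)) = 8*((-33 - 21)*(-4)) = 8*(-54*(-4)) = 8*216 = 1728)
(l(13, 3) + r)*n = (16 + 1728)*133 = 1744*133 = 231952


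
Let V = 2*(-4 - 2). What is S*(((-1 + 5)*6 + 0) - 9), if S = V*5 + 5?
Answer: -825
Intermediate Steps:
V = -12 (V = 2*(-6) = -12)
S = -55 (S = -12*5 + 5 = -60 + 5 = -55)
S*(((-1 + 5)*6 + 0) - 9) = -55*(((-1 + 5)*6 + 0) - 9) = -55*((4*6 + 0) - 9) = -55*((24 + 0) - 9) = -55*(24 - 9) = -55*15 = -825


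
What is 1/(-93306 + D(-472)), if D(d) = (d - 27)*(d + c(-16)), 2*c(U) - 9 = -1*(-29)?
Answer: 1/132741 ≈ 7.5335e-6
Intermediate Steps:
c(U) = 19 (c(U) = 9/2 + (-1*(-29))/2 = 9/2 + (½)*29 = 9/2 + 29/2 = 19)
D(d) = (-27 + d)*(19 + d) (D(d) = (d - 27)*(d + 19) = (-27 + d)*(19 + d))
1/(-93306 + D(-472)) = 1/(-93306 + (-513 + (-472)² - 8*(-472))) = 1/(-93306 + (-513 + 222784 + 3776)) = 1/(-93306 + 226047) = 1/132741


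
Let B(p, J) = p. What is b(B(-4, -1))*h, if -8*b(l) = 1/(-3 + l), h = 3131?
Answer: 3131/56 ≈ 55.911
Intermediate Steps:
b(l) = -1/(8*(-3 + l))
b(B(-4, -1))*h = -1/(-24 + 8*(-4))*3131 = -1/(-24 - 32)*3131 = -1/(-56)*3131 = -1*(-1/56)*3131 = (1/56)*3131 = 3131/56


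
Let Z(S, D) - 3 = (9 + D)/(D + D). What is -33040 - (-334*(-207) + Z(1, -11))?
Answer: -1123992/11 ≈ -1.0218e+5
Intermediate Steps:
Z(S, D) = 3 + (9 + D)/(2*D) (Z(S, D) = 3 + (9 + D)/(D + D) = 3 + (9 + D)/((2*D)) = 3 + (9 + D)*(1/(2*D)) = 3 + (9 + D)/(2*D))
-33040 - (-334*(-207) + Z(1, -11)) = -33040 - (-334*(-207) + (½)*(9 + 7*(-11))/(-11)) = -33040 - (69138 + (½)*(-1/11)*(9 - 77)) = -33040 - (69138 + (½)*(-1/11)*(-68)) = -33040 - (69138 + 34/11) = -33040 - 1*760552/11 = -33040 - 760552/11 = -1123992/11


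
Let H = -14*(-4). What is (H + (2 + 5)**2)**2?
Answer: 11025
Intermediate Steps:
H = 56
(H + (2 + 5)**2)**2 = (56 + (2 + 5)**2)**2 = (56 + 7**2)**2 = (56 + 49)**2 = 105**2 = 11025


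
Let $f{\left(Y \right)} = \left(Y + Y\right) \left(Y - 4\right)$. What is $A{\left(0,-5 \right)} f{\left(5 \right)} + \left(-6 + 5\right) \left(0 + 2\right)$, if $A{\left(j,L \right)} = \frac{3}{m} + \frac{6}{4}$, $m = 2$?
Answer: $28$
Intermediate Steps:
$A{\left(j,L \right)} = 3$ ($A{\left(j,L \right)} = \frac{3}{2} + \frac{6}{4} = 3 \cdot \frac{1}{2} + 6 \cdot \frac{1}{4} = \frac{3}{2} + \frac{3}{2} = 3$)
$f{\left(Y \right)} = 2 Y \left(-4 + Y\right)$
$A{\left(0,-5 \right)} f{\left(5 \right)} + \left(-6 + 5\right) \left(0 + 2\right) = 3 \cdot 2 \cdot 5 \left(-4 + 5\right) + \left(-6 + 5\right) \left(0 + 2\right) = 3 \cdot 2 \cdot 5 \cdot 1 - 2 = 3 \cdot 10 - 2 = 30 - 2 = 28$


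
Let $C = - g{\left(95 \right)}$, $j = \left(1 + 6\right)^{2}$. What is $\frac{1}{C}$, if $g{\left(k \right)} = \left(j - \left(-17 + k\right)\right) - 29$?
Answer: $\frac{1}{58} \approx 0.017241$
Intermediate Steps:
$j = 49$ ($j = 7^{2} = 49$)
$g{\left(k \right)} = 37 - k$ ($g{\left(k \right)} = \left(49 - \left(-17 + k\right)\right) - 29 = \left(66 - k\right) - 29 = 37 - k$)
$C = 58$ ($C = - (37 - 95) = \left(-1\right) \left(-58\right) = 58$)
$\frac{1}{C} = \frac{1}{58}$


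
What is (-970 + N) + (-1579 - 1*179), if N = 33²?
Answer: -1639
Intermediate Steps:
N = 1089
(-970 + N) + (-1579 - 1*179) = (-970 + 1089) + (-1579 - 1*179) = 119 + (-1579 - 179) = 119 - 1758 = -1639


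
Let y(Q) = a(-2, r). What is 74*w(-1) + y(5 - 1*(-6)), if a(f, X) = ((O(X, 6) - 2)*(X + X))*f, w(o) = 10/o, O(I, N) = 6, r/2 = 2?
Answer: -804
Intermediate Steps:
r = 4 (r = 2*2 = 4)
a(f, X) = 8*X*f (a(f, X) = ((6 - 2)*(X + X))*f = (4*(2*X))*f = (8*X)*f = 8*X*f)
y(Q) = -64 (y(Q) = 8*4*(-2) = -64)
74*w(-1) + y(5 - 1*(-6)) = 74*(10/(-1)) - 64 = 74*(10*(-1)) - 64 = 74*(-10) - 64 = -740 - 64 = -804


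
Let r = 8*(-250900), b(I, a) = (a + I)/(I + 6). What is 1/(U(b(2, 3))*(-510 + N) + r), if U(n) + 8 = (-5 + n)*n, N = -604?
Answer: -32/63847741 ≈ -5.0119e-7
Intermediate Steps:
b(I, a) = (I + a)/(6 + I)
U(n) = -8 + n*(-5 + n) (U(n) = -8 + (-5 + n)*n = -8 + n*(-5 + n))
r = -2007200
1/(U(b(2, 3))*(-510 + N) + r) = 1/((-8 + ((2 + 3)/(6 + 2))² - 5*(2 + 3)/(6 + 2))*(-510 - 604) - 2007200) = 1/((-8 + (5/8)² - 5*5/8)*(-1114) - 2007200) = 1/((-8 + 25/64 - 25/8)*(-1114) - 2007200) = 1/(-687/64*(-1114) - 2007200) = 1/(382659/32 - 2007200) = 1/(-63847741/32) = -32/63847741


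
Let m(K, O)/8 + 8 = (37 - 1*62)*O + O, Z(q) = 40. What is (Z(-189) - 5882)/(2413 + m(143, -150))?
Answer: -5842/31149 ≈ -0.18755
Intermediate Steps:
m(K, O) = -64 - 192*O (m(K, O) = -64 + 8*((37 - 1*62)*O + O) = -64 + 8*((37 - 62)*O + O) = -64 + 8*(-25*O + O) = -64 + 8*(-24*O) = -64 - 192*O)
(Z(-189) - 5882)/(2413 + m(143, -150)) = (40 - 5882)/(2413 + (-64 - 192*(-150))) = -5842/(2413 + (-64 + 28800)) = -5842/(2413 + 28736) = -5842/31149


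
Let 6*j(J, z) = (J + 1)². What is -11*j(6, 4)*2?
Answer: -539/3 ≈ -179.67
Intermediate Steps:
j(J, z) = (1 + J)²/6 (j(J, z) = (J + 1)²/6 = (1 + J)²/6)
-11*j(6, 4)*2 = -11*(1 + 6)²/6*2 = -11*7²/6*2 = -11*49/6*2 = -539/6*2 = -539/3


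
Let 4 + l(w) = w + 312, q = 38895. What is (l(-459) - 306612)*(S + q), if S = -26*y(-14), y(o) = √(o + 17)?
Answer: -11931546885 + 7975838*√3 ≈ -1.1918e+10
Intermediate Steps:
y(o) = √(17 + o)
l(w) = 308 + w (l(w) = -4 + (w + 312) = -4 + (312 + w) = 308 + w)
S = -26*√3 (S = -26*√(17 - 14) = -26*√3 ≈ -45.033)
(l(-459) - 306612)*(S + q) = ((308 - 459) - 306612)*(-26*√3 + 38895) = (-151 - 306612)*(38895 - 26*√3) = -306763*(38895 - 26*√3) = -11931546885 + 7975838*√3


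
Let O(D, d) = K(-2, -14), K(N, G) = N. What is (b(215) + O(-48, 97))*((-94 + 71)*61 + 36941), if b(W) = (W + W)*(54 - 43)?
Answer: 168023664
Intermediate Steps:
O(D, d) = -2
b(W) = 22*W (b(W) = (2*W)*11 = 22*W)
(b(215) + O(-48, 97))*((-94 + 71)*61 + 36941) = (22*215 - 2)*((-94 + 71)*61 + 36941) = (4730 - 2)*(-23*61 + 36941) = 4728*(-1403 + 36941) = 4728*35538 = 168023664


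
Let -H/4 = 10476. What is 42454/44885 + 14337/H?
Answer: 42054673/69661520 ≈ 0.60370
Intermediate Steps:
H = -41904 (H = -4*10476 = -41904)
42454/44885 + 14337/H = 42454/44885 + 14337/(-41904) = 42454*(1/44885) + 14337*(-1/41904) = 42454/44885 - 531/1552 = 42054673/69661520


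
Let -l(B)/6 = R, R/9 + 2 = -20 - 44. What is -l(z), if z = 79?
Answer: -3564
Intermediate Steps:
R = -594 (R = -18 + 9*(-20 - 44) = -18 + 9*(-64) = -18 - 576 = -594)
l(B) = 3564 (l(B) = -6*(-594) = 3564)
-l(z) = -1*3564 = -3564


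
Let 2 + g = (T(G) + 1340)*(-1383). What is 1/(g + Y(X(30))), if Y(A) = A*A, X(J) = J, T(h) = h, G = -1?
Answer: -1/1850939 ≈ -5.4027e-7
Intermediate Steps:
g = -1851839 (g = -2 + (-1 + 1340)*(-1383) = -2 + 1339*(-1383) = -2 - 1851837 = -1851839)
Y(A) = A**2
1/(g + Y(X(30))) = 1/(-1851839 + 30**2) = 1/(-1851839 + 900) = 1/(-1850939) = -1/1850939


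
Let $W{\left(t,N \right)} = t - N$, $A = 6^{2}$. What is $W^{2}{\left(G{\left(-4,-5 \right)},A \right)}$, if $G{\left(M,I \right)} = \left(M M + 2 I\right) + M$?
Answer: $1156$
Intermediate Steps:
$A = 36$
$G{\left(M,I \right)} = M + M^{2} + 2 I$ ($G{\left(M,I \right)} = \left(M^{2} + 2 I\right) + M = M + M^{2} + 2 I$)
$W^{2}{\left(G{\left(-4,-5 \right)},A \right)} = \left(\left(-4 + \left(-4\right)^{2} + 2 \left(-5\right)\right) - 36\right)^{2} = \left(\left(-4 + 16 - 10\right) - 36\right)^{2} = \left(2 - 36\right)^{2} = \left(-34\right)^{2} = 1156$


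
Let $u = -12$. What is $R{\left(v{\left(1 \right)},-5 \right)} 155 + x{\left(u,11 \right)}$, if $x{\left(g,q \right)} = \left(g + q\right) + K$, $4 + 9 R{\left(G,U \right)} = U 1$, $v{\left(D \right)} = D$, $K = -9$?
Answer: $-165$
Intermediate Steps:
$R{\left(G,U \right)} = - \frac{4}{9} + \frac{U}{9}$ ($R{\left(G,U \right)} = - \frac{4}{9} + \frac{U 1}{9} = - \frac{4}{9} + \frac{U}{9}$)
$x{\left(g,q \right)} = -9 + g + q$ ($x{\left(g,q \right)} = \left(g + q\right) - 9 = -9 + g + q$)
$R{\left(v{\left(1 \right)},-5 \right)} 155 + x{\left(u,11 \right)} = \left(- \frac{4}{9} + \frac{1}{9} \left(-5\right)\right) 155 - 10 = \left(- \frac{4}{9} - \frac{5}{9}\right) 155 - 10 = \left(-1\right) 155 - 10 = -155 - 10 = -165$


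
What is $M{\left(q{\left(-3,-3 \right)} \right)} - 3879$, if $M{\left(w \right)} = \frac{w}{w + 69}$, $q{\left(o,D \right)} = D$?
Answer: $- \frac{85339}{22} \approx -3879.0$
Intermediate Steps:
$M{\left(w \right)} = \frac{w}{69 + w}$
$M{\left(q{\left(-3,-3 \right)} \right)} - 3879 = - \frac{3}{69 - 3} - 3879 = - \frac{3}{66} - 3879 = \left(-3\right) \frac{1}{66} - 3879 = - \frac{1}{22} - 3879 = - \frac{85339}{22}$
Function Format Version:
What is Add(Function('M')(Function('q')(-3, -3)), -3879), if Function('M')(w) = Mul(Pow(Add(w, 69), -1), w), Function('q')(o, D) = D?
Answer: Rational(-85339, 22) ≈ -3879.0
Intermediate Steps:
Function('M')(w) = Mul(w, Pow(Add(69, w), -1)) (Function('M')(w) = Mul(Pow(Add(69, w), -1), w) = Mul(w, Pow(Add(69, w), -1)))
Add(Function('M')(Function('q')(-3, -3)), -3879) = Add(Mul(-3, Pow(Add(69, -3), -1)), -3879) = Add(Mul(-3, Pow(66, -1)), -3879) = Add(Mul(-3, Rational(1, 66)), -3879) = Add(Rational(-1, 22), -3879) = Rational(-85339, 22)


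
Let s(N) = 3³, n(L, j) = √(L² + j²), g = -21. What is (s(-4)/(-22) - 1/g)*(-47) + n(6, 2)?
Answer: 25615/462 + 2*√10 ≈ 61.768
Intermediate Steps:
s(N) = 27
(s(-4)/(-22) - 1/g)*(-47) + n(6, 2) = (27/(-22) - 1/(-21))*(-47) + √(6² + 2²) = (27*(-1/22) - 1*(-1/21))*(-47) + √(36 + 4) = (-27/22 + 1/21)*(-47) + √40 = -545/462*(-47) + 2*√10 = 25615/462 + 2*√10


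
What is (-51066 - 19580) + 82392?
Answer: 11746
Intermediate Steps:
(-51066 - 19580) + 82392 = -70646 + 82392 = 11746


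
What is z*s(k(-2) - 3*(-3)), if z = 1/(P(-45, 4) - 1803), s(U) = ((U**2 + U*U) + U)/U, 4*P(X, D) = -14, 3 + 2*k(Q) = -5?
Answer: -22/3613 ≈ -0.0060891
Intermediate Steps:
k(Q) = -4 (k(Q) = -3/2 + (1/2)*(-5) = -3/2 - 5/2 = -4)
P(X, D) = -7/2 (P(X, D) = (1/4)*(-14) = -7/2)
s(U) = (U + 2*U**2)/U (s(U) = ((U**2 + U**2) + U)/U = (2*U**2 + U)/U = (U + 2*U**2)/U)
z = -2/3613 (z = 1/(-7/2 - 1803) = 1/(-3613/2) = -2/3613 ≈ -0.00055356)
z*s(k(-2) - 3*(-3)) = -2*(1 + 2*(-4 - 3*(-3)))/3613 = -2*(1 + 2*(-4 + 9))/3613 = -2*(1 + 2*5)/3613 = -2*(1 + 10)/3613 = -2/3613*11 = -22/3613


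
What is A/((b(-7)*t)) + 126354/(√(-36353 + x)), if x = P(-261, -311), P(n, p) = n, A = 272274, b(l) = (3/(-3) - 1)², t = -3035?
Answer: -136137/6070 - 63177*I*√36614/18307 ≈ -22.428 - 660.34*I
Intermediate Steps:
b(l) = 4 (b(l) = (3*(-⅓) - 1)² = (-1 - 1)² = (-2)² = 4)
x = -261
A/((b(-7)*t)) + 126354/(√(-36353 + x)) = 272274/((4*(-3035))) + 126354/(√(-36353 - 261)) = 272274/(-12140) + 126354/(√(-36614)) = 272274*(-1/12140) + 126354/((I*√36614)) = -136137/6070 + 126354*(-I*√36614/36614) = -136137/6070 - 63177*I*√36614/18307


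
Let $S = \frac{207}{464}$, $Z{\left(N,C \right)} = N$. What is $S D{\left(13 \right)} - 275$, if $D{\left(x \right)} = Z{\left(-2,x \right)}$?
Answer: $- \frac{64007}{232} \approx -275.89$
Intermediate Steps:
$D{\left(x \right)} = -2$
$S = \frac{207}{464}$ ($S = 207 \cdot \frac{1}{464} = \frac{207}{464} \approx 0.44612$)
$S D{\left(13 \right)} - 275 = \frac{207}{464} \left(-2\right) - 275 = - \frac{207}{232} - 275 = - \frac{64007}{232}$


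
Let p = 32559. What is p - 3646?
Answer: 28913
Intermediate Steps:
p - 3646 = 32559 - 3646 = 28913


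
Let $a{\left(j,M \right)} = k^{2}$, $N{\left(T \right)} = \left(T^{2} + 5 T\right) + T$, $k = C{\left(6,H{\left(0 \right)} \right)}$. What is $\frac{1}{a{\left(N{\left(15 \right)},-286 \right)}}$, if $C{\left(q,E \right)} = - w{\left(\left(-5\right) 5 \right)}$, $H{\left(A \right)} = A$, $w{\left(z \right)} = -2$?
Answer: $\frac{1}{4} \approx 0.25$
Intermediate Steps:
$C{\left(q,E \right)} = 2$ ($C{\left(q,E \right)} = \left(-1\right) \left(-2\right) = 2$)
$k = 2$
$N{\left(T \right)} = T^{2} + 6 T$
$a{\left(j,M \right)} = 4$ ($a{\left(j,M \right)} = 2^{2} = 4$)
$\frac{1}{a{\left(N{\left(15 \right)},-286 \right)}} = \frac{1}{4}$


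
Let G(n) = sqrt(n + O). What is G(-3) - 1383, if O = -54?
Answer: -1383 + I*sqrt(57) ≈ -1383.0 + 7.5498*I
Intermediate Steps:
G(n) = sqrt(-54 + n) (G(n) = sqrt(n - 54) = sqrt(-54 + n))
G(-3) - 1383 = sqrt(-54 - 3) - 1383 = sqrt(-57) - 1383 = I*sqrt(57) - 1383 = -1383 + I*sqrt(57)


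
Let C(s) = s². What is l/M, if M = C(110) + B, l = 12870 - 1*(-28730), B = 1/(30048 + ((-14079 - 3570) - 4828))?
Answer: 314953600/91609101 ≈ 3.4380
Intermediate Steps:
B = 1/7571 (B = 1/(30048 + (-17649 - 4828)) = 1/(30048 - 22477) = 1/7571 ≈ 0.00013208)
l = 41600 (l = 12870 + 28730 = 41600)
M = 91609101/7571 (M = 110² + 1/7571 = 12100 + 1/7571 = 91609101/7571 ≈ 12100.)
l/M = 41600/(91609101/7571) = 41600*(7571/91609101) = 314953600/91609101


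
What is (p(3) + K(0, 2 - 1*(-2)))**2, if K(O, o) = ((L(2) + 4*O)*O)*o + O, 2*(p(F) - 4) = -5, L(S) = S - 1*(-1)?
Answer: 9/4 ≈ 2.2500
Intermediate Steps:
L(S) = 1 + S (L(S) = S + 1 = 1 + S)
p(F) = 3/2 (p(F) = 4 + (1/2)*(-5) = 4 - 5/2 = 3/2)
K(O, o) = O + O*o*(3 + 4*O) (K(O, o) = (((1 + 2) + 4*O)*O)*o + O = ((3 + 4*O)*O)*o + O = (O*(3 + 4*O))*o + O = O*o*(3 + 4*O) + O = O + O*o*(3 + 4*O))
(p(3) + K(0, 2 - 1*(-2)))**2 = (3/2 + 0*(1 + 3*(2 - 1*(-2)) + 4*0*(2 - 1*(-2))))**2 = (3/2 + 0*(1 + 3*(2 + 2) + 4*0*(2 + 2)))**2 = (3/2 + 0*(1 + 3*4 + 4*0*4))**2 = (3/2 + 0*(1 + 12 + 0))**2 = (3/2 + 0*13)**2 = (3/2 + 0)**2 = (3/2)**2 = 9/4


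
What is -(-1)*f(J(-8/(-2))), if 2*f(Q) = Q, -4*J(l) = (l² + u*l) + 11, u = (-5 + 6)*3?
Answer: -39/8 ≈ -4.8750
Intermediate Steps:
u = 3 (u = 1*3 = 3)
J(l) = -11/4 - 3*l/4 - l²/4 (J(l) = -((l² + 3*l) + 11)/4 = -(11 + l² + 3*l)/4 = -11/4 - 3*l/4 - l²/4)
f(Q) = Q/2
-(-1)*f(J(-8/(-2))) = -(-1)*(-11/4 - (-6)/(-2) - (-8/(-2))²/4)/2 = -(-1)*(-11/4 - (-6)*(-1)/2 - (-8*(-½))²/4)/2 = -(-1)*(-11/4 - ¾*4 - ¼*4²)/2 = -(-1)*(-11/4 - 3 - ¼*16)/2 = -(-1)*(-11/4 - 3 - 4)/2 = -(-1)*(½)*(-39/4) = -(-1)*(-39)/8 = -1*39/8 = -39/8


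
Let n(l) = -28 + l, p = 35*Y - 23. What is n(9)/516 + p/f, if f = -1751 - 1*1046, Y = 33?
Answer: -637255/1443252 ≈ -0.44154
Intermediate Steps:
p = 1132 (p = 35*33 - 23 = 1155 - 23 = 1132)
f = -2797 (f = -1751 - 1046 = -2797)
n(9)/516 + p/f = (-28 + 9)/516 + 1132/(-2797) = -19*1/516 + 1132*(-1/2797) = -19/516 - 1132/2797 = -637255/1443252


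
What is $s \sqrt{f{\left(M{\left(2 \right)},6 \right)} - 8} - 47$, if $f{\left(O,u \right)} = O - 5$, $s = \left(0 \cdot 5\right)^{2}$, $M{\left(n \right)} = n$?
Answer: $-47$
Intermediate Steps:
$s = 0$ ($s = 0^{2} = 0$)
$f{\left(O,u \right)} = -5 + O$
$s \sqrt{f{\left(M{\left(2 \right)},6 \right)} - 8} - 47 = 0 \sqrt{\left(-5 + 2\right) - 8} - 47 = 0 \sqrt{-3 - 8} - 47 = 0 \sqrt{-11} - 47 = 0 i \sqrt{11} - 47 = 0 - 47 = -47$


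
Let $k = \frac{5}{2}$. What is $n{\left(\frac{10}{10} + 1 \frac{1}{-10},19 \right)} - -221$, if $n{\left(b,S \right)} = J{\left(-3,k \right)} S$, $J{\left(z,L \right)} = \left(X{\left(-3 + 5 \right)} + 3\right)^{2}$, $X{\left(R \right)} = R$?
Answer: $696$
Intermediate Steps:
$k = \frac{5}{2}$ ($k = 5 \cdot \frac{1}{2} = \frac{5}{2} \approx 2.5$)
$J{\left(z,L \right)} = 25$ ($J{\left(z,L \right)} = \left(\left(-3 + 5\right) + 3\right)^{2} = \left(2 + 3\right)^{2} = 5^{2} = 25$)
$n{\left(b,S \right)} = 25 S$
$n{\left(\frac{10}{10} + 1 \frac{1}{-10},19 \right)} - -221 = 25 \cdot 19 - -221 = 475 + 221 = 696$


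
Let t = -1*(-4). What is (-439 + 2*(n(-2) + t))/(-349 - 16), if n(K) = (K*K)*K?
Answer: 447/365 ≈ 1.2247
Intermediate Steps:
t = 4
n(K) = K³ (n(K) = K²*K = K³)
(-439 + 2*(n(-2) + t))/(-349 - 16) = (-439 + 2*((-2)³ + 4))/(-349 - 16) = (-439 + 2*(-8 + 4))/(-365) = (-439 + 2*(-4))*(-1/365) = (-439 - 8)*(-1/365) = -447*(-1/365) = 447/365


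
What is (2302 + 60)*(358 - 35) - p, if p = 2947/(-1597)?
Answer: 1218395769/1597 ≈ 7.6293e+5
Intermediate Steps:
p = -2947/1597 (p = 2947*(-1/1597) = -2947/1597 ≈ -1.8453)
(2302 + 60)*(358 - 35) - p = (2302 + 60)*(358 - 35) - 1*(-2947/1597) = 2362*323 + 2947/1597 = 762926 + 2947/1597 = 1218395769/1597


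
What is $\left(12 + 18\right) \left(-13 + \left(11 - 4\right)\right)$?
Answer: $-180$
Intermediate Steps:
$\left(12 + 18\right) \left(-13 + \left(11 - 4\right)\right) = 30 \left(-13 + \left(11 - 4\right)\right) = 30 \left(-13 + 7\right) = 30 \left(-6\right) = -180$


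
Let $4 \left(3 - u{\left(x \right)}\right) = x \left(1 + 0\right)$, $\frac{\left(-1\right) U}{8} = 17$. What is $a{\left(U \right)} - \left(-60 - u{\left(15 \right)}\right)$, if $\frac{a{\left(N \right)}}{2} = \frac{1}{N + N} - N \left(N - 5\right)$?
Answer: $- \frac{5207815}{136} \approx -38293.0$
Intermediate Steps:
$U = -136$ ($U = \left(-8\right) 17 = -136$)
$u{\left(x \right)} = 3 - \frac{x}{4}$ ($u{\left(x \right)} = 3 - \frac{x \left(1 + 0\right)}{4} = 3 - \frac{x 1}{4} = 3 - \frac{x}{4}$)
$a{\left(N \right)} = \frac{1}{N} - 2 N \left(-5 + N\right)$ ($a{\left(N \right)} = 2 \left(\frac{1}{N + N} - N \left(N - 5\right)\right) = 2 \left(\frac{1}{2 N} - N \left(-5 + N\right)\right) = \frac{1}{N} - 2 N \left(-5 + N\right)$)
$a{\left(U \right)} - \left(-60 - u{\left(15 \right)}\right) = \frac{1 + 2 \left(-136\right)^{2} \left(5 - -136\right)}{-136} - \left(-60 - \left(3 - \frac{15}{4}\right)\right) = - \frac{1 + 2 \cdot 18496 \left(5 + 136\right)}{136} - \left(-60 - \left(3 - \frac{15}{4}\right)\right) = - \frac{1 + 2 \cdot 18496 \cdot 141}{136} - \left(-60 - - \frac{3}{4}\right) = - \frac{1 + 5215872}{136} - \left(-60 + \frac{3}{4}\right) = \left(- \frac{1}{136}\right) 5215873 - - \frac{237}{4} = - \frac{5215873}{136} + \frac{237}{4} = - \frac{5207815}{136}$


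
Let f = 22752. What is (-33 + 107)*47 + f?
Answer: 26230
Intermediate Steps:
(-33 + 107)*47 + f = (-33 + 107)*47 + 22752 = 74*47 + 22752 = 3478 + 22752 = 26230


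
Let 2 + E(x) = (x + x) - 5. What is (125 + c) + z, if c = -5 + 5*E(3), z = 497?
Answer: 612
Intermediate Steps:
E(x) = -7 + 2*x (E(x) = -2 + ((x + x) - 5) = -2 + (2*x - 5) = -2 + (-5 + 2*x) = -7 + 2*x)
c = -10 (c = -5 + 5*(-7 + 2*3) = -5 + 5*(-7 + 6) = -5 + 5*(-1) = -5 - 5 = -10)
(125 + c) + z = (125 - 10) + 497 = 115 + 497 = 612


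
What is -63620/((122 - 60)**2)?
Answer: -15905/961 ≈ -16.550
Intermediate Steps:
-63620/((122 - 60)**2) = -63620/(62**2) = -63620/3844 = -1*15905/961 = -15905/961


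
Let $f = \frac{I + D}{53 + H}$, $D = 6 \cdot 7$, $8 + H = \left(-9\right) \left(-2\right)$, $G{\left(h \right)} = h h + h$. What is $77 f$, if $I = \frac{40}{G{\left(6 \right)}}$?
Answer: $\frac{9922}{189} \approx 52.497$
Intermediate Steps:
$G{\left(h \right)} = h + h^{2}$ ($G{\left(h \right)} = h^{2} + h = h + h^{2}$)
$H = 10$ ($H = -8 - -18 = -8 + 18 = 10$)
$D = 42$
$I = \frac{20}{21}$ ($I = \frac{40}{6 \left(1 + 6\right)} = \frac{40}{6 \cdot 7} = \frac{40}{42} = 40 \cdot \frac{1}{42} = \frac{20}{21} \approx 0.95238$)
$f = \frac{902}{1323}$ ($f = \frac{\frac{20}{21} + 42}{53 + 10} = \frac{902}{21 \cdot 63} = \frac{902}{21} \cdot \frac{1}{63} = \frac{902}{1323} \approx 0.68178$)
$77 f = 77 \cdot \frac{902}{1323} = \frac{9922}{189}$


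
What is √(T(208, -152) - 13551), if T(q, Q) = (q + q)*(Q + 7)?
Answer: I*√73871 ≈ 271.79*I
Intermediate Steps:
T(q, Q) = 2*q*(7 + Q) (T(q, Q) = (2*q)*(7 + Q) = 2*q*(7 + Q))
√(T(208, -152) - 13551) = √(2*208*(7 - 152) - 13551) = √(2*208*(-145) - 13551) = √(-60320 - 13551) = √(-73871) = I*√73871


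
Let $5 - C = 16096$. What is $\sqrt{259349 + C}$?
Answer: $\sqrt{243258} \approx 493.21$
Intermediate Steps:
$C = -16091$ ($C = 5 - 16096 = -16091$)
$\sqrt{259349 + C} = \sqrt{259349 - 16091} = \sqrt{243258}$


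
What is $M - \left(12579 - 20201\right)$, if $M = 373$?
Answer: $7995$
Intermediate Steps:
$M - \left(12579 - 20201\right) = 373 - \left(12579 - 20201\right) = 373 - -7622 = 373 + 7622 = 7995$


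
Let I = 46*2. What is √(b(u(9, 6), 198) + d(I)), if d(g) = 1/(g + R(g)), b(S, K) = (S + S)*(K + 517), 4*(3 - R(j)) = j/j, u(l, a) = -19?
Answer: I*√3902724454/379 ≈ 164.83*I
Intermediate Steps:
R(j) = 11/4 (R(j) = 3 - j/(4*j) = 3 - ¼*1 = 3 - ¼ = 11/4)
I = 92
b(S, K) = 2*S*(517 + K) (b(S, K) = (2*S)*(517 + K) = 2*S*(517 + K))
d(g) = 1/(11/4 + g) (d(g) = 1/(g + 11/4) = 1/(11/4 + g))
√(b(u(9, 6), 198) + d(I)) = √(2*(-19)*(517 + 198) + 4/(11 + 4*92)) = √(2*(-19)*715 + 4/(11 + 368)) = √(-27170 + 4/379) = √(-10297426/379) = I*√3902724454/379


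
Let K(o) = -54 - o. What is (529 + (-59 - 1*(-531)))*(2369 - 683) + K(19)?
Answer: 1687613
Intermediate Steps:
(529 + (-59 - 1*(-531)))*(2369 - 683) + K(19) = (529 + (-59 - 1*(-531)))*(2369 - 683) + (-54 - 1*19) = (529 + (-59 + 531))*1686 + (-54 - 19) = (529 + 472)*1686 - 73 = 1001*1686 - 73 = 1687686 - 73 = 1687613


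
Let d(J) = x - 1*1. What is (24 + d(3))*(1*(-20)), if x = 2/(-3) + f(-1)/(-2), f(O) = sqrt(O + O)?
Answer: -1340/3 + 10*I*sqrt(2) ≈ -446.67 + 14.142*I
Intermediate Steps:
f(O) = sqrt(2)*sqrt(O) (f(O) = sqrt(2*O) = sqrt(2)*sqrt(O))
x = -2/3 - I*sqrt(2)/2 (x = 2/(-3) + (sqrt(2)*sqrt(-1))/(-2) = 2*(-1/3) + (sqrt(2)*I)*(-1/2) = -2/3 + (I*sqrt(2))*(-1/2) = -2/3 - I*sqrt(2)/2 ≈ -0.66667 - 0.70711*I)
d(J) = -5/3 - I*sqrt(2)/2 (d(J) = (-2/3 - I*sqrt(2)/2) - 1*1 = (-2/3 - I*sqrt(2)/2) - 1 = -5/3 - I*sqrt(2)/2)
(24 + d(3))*(1*(-20)) = (24 + (-5/3 - I*sqrt(2)/2))*(1*(-20)) = (67/3 - I*sqrt(2)/2)*(-20) = -1340/3 + 10*I*sqrt(2)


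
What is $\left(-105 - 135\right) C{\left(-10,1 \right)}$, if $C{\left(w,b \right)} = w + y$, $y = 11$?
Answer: $-240$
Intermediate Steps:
$C{\left(w,b \right)} = 11 + w$ ($C{\left(w,b \right)} = w + 11 = 11 + w$)
$\left(-105 - 135\right) C{\left(-10,1 \right)} = \left(-105 - 135\right) \left(11 - 10\right) = \left(-240\right) 1 = -240$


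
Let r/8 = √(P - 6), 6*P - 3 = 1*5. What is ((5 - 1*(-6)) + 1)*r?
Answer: 32*I*√42 ≈ 207.38*I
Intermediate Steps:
P = 4/3 (P = ½ + (1*5)/6 = ½ + (⅙)*5 = ½ + ⅚ = 4/3 ≈ 1.3333)
r = 8*I*√42/3 (r = 8*√(4/3 - 6) = 8*√(-14/3) = 8*(I*√42/3) = 8*I*√42/3 ≈ 17.282*I)
((5 - 1*(-6)) + 1)*r = ((5 - 1*(-6)) + 1)*(8*I*√42/3) = ((5 + 6) + 1)*(8*I*√42/3) = (11 + 1)*(8*I*√42/3) = 12*(8*I*√42/3) = 32*I*√42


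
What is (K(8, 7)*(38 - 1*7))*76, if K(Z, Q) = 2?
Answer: 4712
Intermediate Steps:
(K(8, 7)*(38 - 1*7))*76 = (2*(38 - 1*7))*76 = (2*(38 - 7))*76 = (2*31)*76 = 62*76 = 4712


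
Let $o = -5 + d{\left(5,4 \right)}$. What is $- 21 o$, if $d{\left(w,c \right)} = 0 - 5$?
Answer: $210$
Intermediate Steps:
$d{\left(w,c \right)} = -5$
$o = -10$ ($o = -5 - 5 = -10$)
$- 21 o = \left(-21\right) \left(-10\right) = 210$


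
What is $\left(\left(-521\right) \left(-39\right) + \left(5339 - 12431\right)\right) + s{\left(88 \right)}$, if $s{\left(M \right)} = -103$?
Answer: $13124$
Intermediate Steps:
$\left(\left(-521\right) \left(-39\right) + \left(5339 - 12431\right)\right) + s{\left(88 \right)} = \left(\left(-521\right) \left(-39\right) + \left(5339 - 12431\right)\right) - 103 = \left(20319 + \left(5339 - 12431\right)\right) - 103 = \left(20319 - 7092\right) - 103 = 13227 - 103 = 13124$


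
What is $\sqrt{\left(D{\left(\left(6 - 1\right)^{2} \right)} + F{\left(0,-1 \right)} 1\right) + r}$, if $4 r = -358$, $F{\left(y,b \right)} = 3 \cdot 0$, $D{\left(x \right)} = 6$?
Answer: $\frac{i \sqrt{334}}{2} \approx 9.1378 i$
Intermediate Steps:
$F{\left(y,b \right)} = 0$
$r = - \frac{179}{2}$ ($r = \frac{1}{4} \left(-358\right) = - \frac{179}{2} \approx -89.5$)
$\sqrt{\left(D{\left(\left(6 - 1\right)^{2} \right)} + F{\left(0,-1 \right)} 1\right) + r} = \sqrt{\left(6 + 0 \cdot 1\right) - \frac{179}{2}} = \sqrt{\left(6 + 0\right) - \frac{179}{2}} = \sqrt{6 - \frac{179}{2}} = \sqrt{- \frac{167}{2}} = \frac{i \sqrt{334}}{2}$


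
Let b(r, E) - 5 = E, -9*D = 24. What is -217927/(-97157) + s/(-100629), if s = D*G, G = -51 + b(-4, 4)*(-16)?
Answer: 21879254443/9776811753 ≈ 2.2379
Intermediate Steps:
D = -8/3 (D = -1/9*24 = -8/3 ≈ -2.6667)
b(r, E) = 5 + E
G = -195 (G = -51 + (5 + 4)*(-16) = -51 + 9*(-16) = -51 - 144 = -195)
s = 520 (s = -8/3*(-195) = 520)
-217927/(-97157) + s/(-100629) = -217927/(-97157) + 520/(-100629) = -217927*(-1/97157) + 520*(-1/100629) = 217927/97157 - 520/100629 = 21879254443/9776811753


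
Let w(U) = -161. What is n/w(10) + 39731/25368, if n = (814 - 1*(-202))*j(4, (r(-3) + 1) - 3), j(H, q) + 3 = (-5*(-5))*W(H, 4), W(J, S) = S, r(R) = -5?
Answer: -356238635/583464 ≈ -610.56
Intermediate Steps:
j(H, q) = 97 (j(H, q) = -3 - 5*(-5)*4 = -3 + 25*4 = -3 + 100 = 97)
n = 98552 (n = (814 - 1*(-202))*97 = (814 + 202)*97 = 1016*97 = 98552)
n/w(10) + 39731/25368 = 98552/(-161) + 39731/25368 = 98552*(-1/161) + 39731*(1/25368) = -98552/161 + 39731/25368 = -356238635/583464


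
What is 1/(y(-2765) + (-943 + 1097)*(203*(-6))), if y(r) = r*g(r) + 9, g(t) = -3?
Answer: -1/179268 ≈ -5.5782e-6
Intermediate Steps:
y(r) = 9 - 3*r (y(r) = r*(-3) + 9 = -3*r + 9 = 9 - 3*r)
1/(y(-2765) + (-943 + 1097)*(203*(-6))) = 1/((9 - 3*(-2765)) + (-943 + 1097)*(203*(-6))) = 1/((9 + 8295) + 154*(-1218)) = 1/(8304 - 187572) = 1/(-179268) = -1/179268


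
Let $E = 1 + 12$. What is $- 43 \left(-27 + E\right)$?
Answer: $602$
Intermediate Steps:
$E = 13$
$- 43 \left(-27 + E\right) = - 43 \left(-27 + 13\right) = \left(-43\right) \left(-14\right) = 602$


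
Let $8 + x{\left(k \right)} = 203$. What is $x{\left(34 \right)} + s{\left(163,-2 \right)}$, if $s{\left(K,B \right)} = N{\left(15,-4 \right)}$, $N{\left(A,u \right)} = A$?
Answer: $210$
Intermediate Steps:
$s{\left(K,B \right)} = 15$
$x{\left(k \right)} = 195$ ($x{\left(k \right)} = -8 + 203 = 195$)
$x{\left(34 \right)} + s{\left(163,-2 \right)} = 195 + 15 = 210$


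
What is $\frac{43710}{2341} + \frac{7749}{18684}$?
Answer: $\frac{30919187}{1619972} \approx 19.086$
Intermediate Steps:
$\frac{43710}{2341} + \frac{7749}{18684} = 43710 \cdot \frac{1}{2341} + 7749 \cdot \frac{1}{18684} = \frac{43710}{2341} + \frac{287}{692} = \frac{30919187}{1619972}$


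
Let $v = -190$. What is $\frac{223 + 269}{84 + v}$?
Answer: $- \frac{246}{53} \approx -4.6415$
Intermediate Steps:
$\frac{223 + 269}{84 + v} = \frac{223 + 269}{84 - 190} = \frac{492}{-106} = 492 \left(- \frac{1}{106}\right) = - \frac{246}{53}$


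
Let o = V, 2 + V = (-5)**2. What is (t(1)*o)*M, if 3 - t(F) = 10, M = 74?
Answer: -11914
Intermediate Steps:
V = 23 (V = -2 + (-5)**2 = -2 + 25 = 23)
o = 23
t(F) = -7 (t(F) = 3 - 1*10 = 3 - 10 = -7)
(t(1)*o)*M = -7*23*74 = -161*74 = -11914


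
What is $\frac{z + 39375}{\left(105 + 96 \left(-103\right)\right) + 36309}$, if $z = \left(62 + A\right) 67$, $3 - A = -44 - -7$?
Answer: $\frac{15403}{8842} \approx 1.742$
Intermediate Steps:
$A = 40$ ($A = 3 - \left(-44 - -7\right) = 3 - \left(-44 + 7\right) = 3 - -37 = 3 + 37 = 40$)
$z = 6834$ ($z = \left(62 + 40\right) 67 = 102 \cdot 67 = 6834$)
$\frac{z + 39375}{\left(105 + 96 \left(-103\right)\right) + 36309} = \frac{6834 + 39375}{\left(105 + 96 \left(-103\right)\right) + 36309} = \frac{46209}{\left(105 - 9888\right) + 36309} = \frac{46209}{-9783 + 36309} = \frac{46209}{26526} = 46209 \cdot \frac{1}{26526} = \frac{15403}{8842}$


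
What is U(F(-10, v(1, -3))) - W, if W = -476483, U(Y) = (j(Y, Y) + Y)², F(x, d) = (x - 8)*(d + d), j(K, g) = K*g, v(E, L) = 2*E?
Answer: 26609027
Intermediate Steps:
F(x, d) = 2*d*(-8 + x) (F(x, d) = (-8 + x)*(2*d) = 2*d*(-8 + x))
U(Y) = (Y + Y²)² (U(Y) = (Y*Y + Y)² = (Y² + Y)² = (Y + Y²)²)
U(F(-10, v(1, -3))) - W = (2*(2*1)*(-8 - 10))²*(1 + 2*(2*1)*(-8 - 10))² - 1*(-476483) = (2*2*(-18))²*(1 + 2*2*(-18))² + 476483 = (-72)²*(1 - 72)² + 476483 = 5184*(-71)² + 476483 = 5184*5041 + 476483 = 26132544 + 476483 = 26609027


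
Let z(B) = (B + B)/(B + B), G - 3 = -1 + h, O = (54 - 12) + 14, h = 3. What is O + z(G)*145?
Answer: 201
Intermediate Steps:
O = 56 (O = 42 + 14 = 56)
G = 5 (G = 3 + (-1 + 3) = 3 + 2 = 5)
z(B) = 1 (z(B) = (2*B)/((2*B)) = (2*B)*(1/(2*B)) = 1)
O + z(G)*145 = 56 + 1*145 = 56 + 145 = 201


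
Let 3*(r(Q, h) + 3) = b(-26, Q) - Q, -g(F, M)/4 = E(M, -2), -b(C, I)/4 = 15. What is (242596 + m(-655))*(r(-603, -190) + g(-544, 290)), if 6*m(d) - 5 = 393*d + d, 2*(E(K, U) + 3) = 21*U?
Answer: 164059007/3 ≈ 5.4686e+7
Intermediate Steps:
b(C, I) = -60 (b(C, I) = -4*15 = -60)
E(K, U) = -3 + 21*U/2 (E(K, U) = -3 + (21*U)/2 = -3 + 21*U/2)
m(d) = ⅚ + 197*d/3 (m(d) = ⅚ + (393*d + d)/6 = ⅚ + (394*d)/6 = ⅚ + 197*d/3)
g(F, M) = 96 (g(F, M) = -4*(-3 + (21/2)*(-2)) = -4*(-3 - 21) = -4*(-24) = 96)
r(Q, h) = -23 - Q/3 (r(Q, h) = -3 + (-60 - Q)/3 = -3 + (-20 - Q/3) = -23 - Q/3)
(242596 + m(-655))*(r(-603, -190) + g(-544, 290)) = (242596 + (⅚ + (197/3)*(-655)))*((-23 - ⅓*(-603)) + 96) = (242596 + (⅚ - 129035/3))*((-23 + 201) + 96) = (242596 - 258065/6)*(178 + 96) = (1197511/6)*274 = 164059007/3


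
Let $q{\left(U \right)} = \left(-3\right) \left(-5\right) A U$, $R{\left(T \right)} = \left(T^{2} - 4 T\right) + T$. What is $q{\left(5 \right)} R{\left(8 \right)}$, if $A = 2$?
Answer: $6000$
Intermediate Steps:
$R{\left(T \right)} = T^{2} - 3 T$
$q{\left(U \right)} = 30 U$ ($q{\left(U \right)} = \left(-3\right) \left(-5\right) 2 U = 15 \cdot 2 U = 30 U$)
$q{\left(5 \right)} R{\left(8 \right)} = 30 \cdot 5 \cdot 8 \left(-3 + 8\right) = 150 \cdot 8 \cdot 5 = 150 \cdot 40 = 6000$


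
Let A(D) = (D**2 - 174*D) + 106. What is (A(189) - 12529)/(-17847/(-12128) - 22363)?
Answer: 116283264/271200617 ≈ 0.42877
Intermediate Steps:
A(D) = 106 + D**2 - 174*D
(A(189) - 12529)/(-17847/(-12128) - 22363) = ((106 + 189**2 - 174*189) - 12529)/(-17847/(-12128) - 22363) = ((106 + 35721 - 32886) - 12529)/(-17847*(-1/12128) - 22363) = (2941 - 12529)/(17847/12128 - 22363) = -9588/(-271200617/12128) = -9588*(-12128/271200617) = 116283264/271200617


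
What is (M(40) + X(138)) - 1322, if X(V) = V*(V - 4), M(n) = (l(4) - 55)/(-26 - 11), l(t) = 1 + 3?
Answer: 635341/37 ≈ 17171.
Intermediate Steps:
l(t) = 4
M(n) = 51/37 (M(n) = (4 - 55)/(-26 - 11) = -51/(-37) = -51*(-1/37) = 51/37)
X(V) = V*(-4 + V)
(M(40) + X(138)) - 1322 = (51/37 + 138*(-4 + 138)) - 1322 = (51/37 + 138*134) - 1322 = (51/37 + 18492) - 1322 = 684255/37 - 1322 = 635341/37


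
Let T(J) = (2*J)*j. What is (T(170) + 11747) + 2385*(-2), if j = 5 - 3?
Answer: 7657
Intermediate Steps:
j = 2
T(J) = 4*J (T(J) = (2*J)*2 = 4*J)
(T(170) + 11747) + 2385*(-2) = (4*170 + 11747) + 2385*(-2) = (680 + 11747) - 4770 = 12427 - 4770 = 7657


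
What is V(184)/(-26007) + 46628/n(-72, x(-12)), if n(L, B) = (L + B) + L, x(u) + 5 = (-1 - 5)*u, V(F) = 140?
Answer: -1212665176/2002539 ≈ -605.56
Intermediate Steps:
x(u) = -5 - 6*u (x(u) = -5 + (-1 - 5)*u = -5 - 6*u)
n(L, B) = B + 2*L (n(L, B) = (B + L) + L = B + 2*L)
V(184)/(-26007) + 46628/n(-72, x(-12)) = 140/(-26007) + 46628/((-5 - 6*(-12)) + 2*(-72)) = 140*(-1/26007) + 46628/((-5 + 72) - 144) = -140/26007 + 46628/(67 - 144) = -140/26007 + 46628/(-77) = -140/26007 + 46628*(-1/77) = -140/26007 - 46628/77 = -1212665176/2002539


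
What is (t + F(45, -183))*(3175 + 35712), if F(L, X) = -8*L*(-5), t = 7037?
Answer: 343644419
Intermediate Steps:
F(L, X) = 40*L
(t + F(45, -183))*(3175 + 35712) = (7037 + 40*45)*(3175 + 35712) = (7037 + 1800)*38887 = 8837*38887 = 343644419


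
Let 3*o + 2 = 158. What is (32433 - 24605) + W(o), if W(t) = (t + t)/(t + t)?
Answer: 7829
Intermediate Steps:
o = 52 (o = -⅔ + (⅓)*158 = -⅔ + 158/3 = 52)
W(t) = 1 (W(t) = (2*t)/((2*t)) = (2*t)*(1/(2*t)) = 1)
(32433 - 24605) + W(o) = (32433 - 24605) + 1 = 7828 + 1 = 7829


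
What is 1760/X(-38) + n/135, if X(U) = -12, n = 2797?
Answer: -17003/135 ≈ -125.95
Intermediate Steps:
1760/X(-38) + n/135 = 1760/(-12) + 2797/135 = 1760*(-1/12) + 2797*(1/135) = -440/3 + 2797/135 = -17003/135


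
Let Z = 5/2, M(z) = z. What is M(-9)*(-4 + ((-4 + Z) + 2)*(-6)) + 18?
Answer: 81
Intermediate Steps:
Z = 5/2 (Z = 5*(1/2) = 5/2 ≈ 2.5000)
M(-9)*(-4 + ((-4 + Z) + 2)*(-6)) + 18 = -9*(-4 + ((-4 + 5/2) + 2)*(-6)) + 18 = -9*(-4 + (-3/2 + 2)*(-6)) + 18 = -9*(-4 + (1/2)*(-6)) + 18 = -9*(-4 - 3) + 18 = -9*(-7) + 18 = 63 + 18 = 81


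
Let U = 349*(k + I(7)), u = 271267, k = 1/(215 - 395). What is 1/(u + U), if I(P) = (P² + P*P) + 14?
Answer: 180/55863551 ≈ 3.2221e-6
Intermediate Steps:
k = -1/180 (k = 1/(-180) = -1/180 ≈ -0.0055556)
I(P) = 14 + 2*P² (I(P) = (P² + P²) + 14 = 2*P² + 14 = 14 + 2*P²)
U = 7035491/180 (U = 349*(-1/180 + (14 + 2*7²)) = 349*(-1/180 + (14 + 2*49)) = 349*(-1/180 + (14 + 98)) = 349*(-1/180 + 112) = 349*(20159/180) = 7035491/180 ≈ 39086.)
1/(u + U) = 1/(271267 + 7035491/180) = 1/(55863551/180) = 180/55863551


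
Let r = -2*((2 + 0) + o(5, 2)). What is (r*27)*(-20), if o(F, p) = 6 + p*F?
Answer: 19440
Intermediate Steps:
o(F, p) = 6 + F*p
r = -36 (r = -2*((2 + 0) + (6 + 5*2)) = -2*(2 + (6 + 10)) = -2*(2 + 16) = -2*18 = -36)
(r*27)*(-20) = -36*27*(-20) = -972*(-20) = 19440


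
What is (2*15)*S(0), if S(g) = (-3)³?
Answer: -810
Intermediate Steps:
S(g) = -27
(2*15)*S(0) = (2*15)*(-27) = 30*(-27) = -810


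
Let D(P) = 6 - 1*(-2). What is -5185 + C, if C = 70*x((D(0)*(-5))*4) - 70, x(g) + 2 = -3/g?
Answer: -86299/16 ≈ -5393.7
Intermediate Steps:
D(P) = 8 (D(P) = 6 + 2 = 8)
x(g) = -2 - 3/g
C = -3339/16 (C = 70*(-2 - 3/((8*(-5))*4)) - 70 = 70*(-2 - 3/((-40*4))) - 70 = 70*(-2 - 3/(-160)) - 70 = 70*(-2 - 3*(-1/160)) - 70 = 70*(-2 + 3/160) - 70 = 70*(-317/160) - 70 = -2219/16 - 70 = -3339/16 ≈ -208.69)
-5185 + C = -5185 - 3339/16 = -86299/16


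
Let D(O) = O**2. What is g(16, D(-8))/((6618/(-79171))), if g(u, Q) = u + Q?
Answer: -3166840/3309 ≈ -957.04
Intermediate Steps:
g(u, Q) = Q + u
g(16, D(-8))/((6618/(-79171))) = ((-8)**2 + 16)/((6618/(-79171))) = (64 + 16)/((6618*(-1/79171))) = 80/(-6618/79171) = 80*(-79171/6618) = -3166840/3309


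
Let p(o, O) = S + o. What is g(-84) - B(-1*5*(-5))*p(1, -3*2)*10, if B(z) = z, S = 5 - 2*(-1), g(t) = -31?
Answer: -2031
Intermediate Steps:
S = 7 (S = 5 + 2 = 7)
p(o, O) = 7 + o
g(-84) - B(-1*5*(-5))*p(1, -3*2)*10 = -31 - -1*5*(-5)*(7 + 1)*10 = -31 - (-5*(-5))*8*10 = -31 - 25*80 = -31 - 1*2000 = -31 - 2000 = -2031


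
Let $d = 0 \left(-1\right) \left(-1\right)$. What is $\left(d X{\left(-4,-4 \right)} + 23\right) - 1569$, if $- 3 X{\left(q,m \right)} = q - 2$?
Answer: $-1546$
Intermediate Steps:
$X{\left(q,m \right)} = \frac{2}{3} - \frac{q}{3}$ ($X{\left(q,m \right)} = - \frac{q - 2}{3} = - \frac{-2 + q}{3} = \frac{2}{3} - \frac{q}{3}$)
$d = 0$ ($d = 0 \left(-1\right) = 0$)
$\left(d X{\left(-4,-4 \right)} + 23\right) - 1569 = \left(0 \left(\frac{2}{3} - - \frac{4}{3}\right) + 23\right) - 1569 = \left(0 \left(\frac{2}{3} + \frac{4}{3}\right) + 23\right) - 1569 = \left(0 \cdot 2 + 23\right) - 1569 = \left(0 + 23\right) - 1569 = 23 - 1569 = -1546$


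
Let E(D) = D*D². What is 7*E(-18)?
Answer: -40824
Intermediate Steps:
E(D) = D³
7*E(-18) = 7*(-18)³ = 7*(-5832) = -40824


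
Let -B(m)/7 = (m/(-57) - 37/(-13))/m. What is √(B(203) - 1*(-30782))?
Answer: 4*√888402170487/21489 ≈ 175.45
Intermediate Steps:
B(m) = -7*(37/13 - m/57)/m (B(m) = -7*(m/(-57) - 37/(-13))/m = -7*(m*(-1/57) - 37*(-1/13))/m = -7*(-m/57 + 37/13)/m = -7*(37/13 - m/57)/m)
√(B(203) - 1*(-30782)) = √((7/741)*(-2109 + 13*203)/203 - 1*(-30782)) = √((7/741)*(1/203)*(-2109 + 2639) + 30782) = √((7/741)*(1/203)*530 + 30782) = √(530/21489 + 30782) = √(661474928/21489) = 4*√888402170487/21489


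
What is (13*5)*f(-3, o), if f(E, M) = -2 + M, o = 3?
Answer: 65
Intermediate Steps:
(13*5)*f(-3, o) = (13*5)*(-2 + 3) = 65*1 = 65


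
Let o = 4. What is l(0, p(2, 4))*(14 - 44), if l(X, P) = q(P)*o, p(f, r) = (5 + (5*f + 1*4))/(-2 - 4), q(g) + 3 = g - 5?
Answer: 1340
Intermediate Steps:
q(g) = -8 + g (q(g) = -3 + (g - 5) = -3 + (-5 + g) = -8 + g)
p(f, r) = -3/2 - 5*f/6 (p(f, r) = (5 + (5*f + 4))/(-6) = (5 + (4 + 5*f))*(-1/6) = (9 + 5*f)*(-1/6) = -3/2 - 5*f/6)
l(X, P) = -32 + 4*P (l(X, P) = (-8 + P)*4 = -32 + 4*P)
l(0, p(2, 4))*(14 - 44) = (-32 + 4*(-3/2 - 5/6*2))*(14 - 44) = (-32 + 4*(-3/2 - 5/3))*(-30) = (-32 + 4*(-19/6))*(-30) = (-32 - 38/3)*(-30) = -134/3*(-30) = 1340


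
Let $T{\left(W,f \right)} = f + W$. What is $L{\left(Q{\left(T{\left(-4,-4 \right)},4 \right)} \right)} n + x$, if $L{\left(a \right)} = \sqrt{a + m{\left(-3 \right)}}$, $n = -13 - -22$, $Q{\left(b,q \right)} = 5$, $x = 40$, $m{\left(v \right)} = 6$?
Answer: $40 + 9 \sqrt{11} \approx 69.85$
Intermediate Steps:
$T{\left(W,f \right)} = W + f$
$n = 9$ ($n = -13 + 22 = 9$)
$L{\left(a \right)} = \sqrt{6 + a}$ ($L{\left(a \right)} = \sqrt{a + 6} = \sqrt{6 + a}$)
$L{\left(Q{\left(T{\left(-4,-4 \right)},4 \right)} \right)} n + x = \sqrt{6 + 5} \cdot 9 + 40 = \sqrt{11} \cdot 9 + 40 = 9 \sqrt{11} + 40 = 40 + 9 \sqrt{11}$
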